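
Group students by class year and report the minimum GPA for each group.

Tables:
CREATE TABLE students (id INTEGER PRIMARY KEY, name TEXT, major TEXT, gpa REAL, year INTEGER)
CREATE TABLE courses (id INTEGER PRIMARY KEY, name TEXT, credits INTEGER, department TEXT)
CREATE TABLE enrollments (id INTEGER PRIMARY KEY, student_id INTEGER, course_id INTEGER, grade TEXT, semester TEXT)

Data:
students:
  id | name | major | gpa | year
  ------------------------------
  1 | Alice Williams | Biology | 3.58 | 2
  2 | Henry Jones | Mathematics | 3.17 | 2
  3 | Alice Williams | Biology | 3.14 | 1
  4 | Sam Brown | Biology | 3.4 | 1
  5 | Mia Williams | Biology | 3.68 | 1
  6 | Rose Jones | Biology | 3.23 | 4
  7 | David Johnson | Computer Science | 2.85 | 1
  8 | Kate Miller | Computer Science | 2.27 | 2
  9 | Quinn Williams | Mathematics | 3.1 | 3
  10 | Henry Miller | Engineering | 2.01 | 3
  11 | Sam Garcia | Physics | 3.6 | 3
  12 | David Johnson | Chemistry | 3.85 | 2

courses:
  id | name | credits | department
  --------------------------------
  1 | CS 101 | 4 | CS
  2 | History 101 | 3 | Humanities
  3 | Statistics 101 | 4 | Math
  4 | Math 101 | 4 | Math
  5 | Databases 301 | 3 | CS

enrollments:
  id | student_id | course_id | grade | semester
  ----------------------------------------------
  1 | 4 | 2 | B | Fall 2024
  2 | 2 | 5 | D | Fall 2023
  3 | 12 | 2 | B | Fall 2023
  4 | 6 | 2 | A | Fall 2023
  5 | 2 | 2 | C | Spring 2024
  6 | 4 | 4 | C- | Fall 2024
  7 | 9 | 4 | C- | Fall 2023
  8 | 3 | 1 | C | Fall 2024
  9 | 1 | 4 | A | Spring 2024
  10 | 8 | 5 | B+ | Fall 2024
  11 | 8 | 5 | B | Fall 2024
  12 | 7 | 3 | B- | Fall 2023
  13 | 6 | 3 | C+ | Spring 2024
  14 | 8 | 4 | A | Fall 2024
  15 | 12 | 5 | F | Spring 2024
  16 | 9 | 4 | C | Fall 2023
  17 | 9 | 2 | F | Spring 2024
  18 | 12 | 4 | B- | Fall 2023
SELECT year, MIN(gpa) AS min_gpa FROM students GROUP BY year

Execution result:
year | min_gpa
1 | 2.85
2 | 2.27
3 | 2.01
4 | 3.23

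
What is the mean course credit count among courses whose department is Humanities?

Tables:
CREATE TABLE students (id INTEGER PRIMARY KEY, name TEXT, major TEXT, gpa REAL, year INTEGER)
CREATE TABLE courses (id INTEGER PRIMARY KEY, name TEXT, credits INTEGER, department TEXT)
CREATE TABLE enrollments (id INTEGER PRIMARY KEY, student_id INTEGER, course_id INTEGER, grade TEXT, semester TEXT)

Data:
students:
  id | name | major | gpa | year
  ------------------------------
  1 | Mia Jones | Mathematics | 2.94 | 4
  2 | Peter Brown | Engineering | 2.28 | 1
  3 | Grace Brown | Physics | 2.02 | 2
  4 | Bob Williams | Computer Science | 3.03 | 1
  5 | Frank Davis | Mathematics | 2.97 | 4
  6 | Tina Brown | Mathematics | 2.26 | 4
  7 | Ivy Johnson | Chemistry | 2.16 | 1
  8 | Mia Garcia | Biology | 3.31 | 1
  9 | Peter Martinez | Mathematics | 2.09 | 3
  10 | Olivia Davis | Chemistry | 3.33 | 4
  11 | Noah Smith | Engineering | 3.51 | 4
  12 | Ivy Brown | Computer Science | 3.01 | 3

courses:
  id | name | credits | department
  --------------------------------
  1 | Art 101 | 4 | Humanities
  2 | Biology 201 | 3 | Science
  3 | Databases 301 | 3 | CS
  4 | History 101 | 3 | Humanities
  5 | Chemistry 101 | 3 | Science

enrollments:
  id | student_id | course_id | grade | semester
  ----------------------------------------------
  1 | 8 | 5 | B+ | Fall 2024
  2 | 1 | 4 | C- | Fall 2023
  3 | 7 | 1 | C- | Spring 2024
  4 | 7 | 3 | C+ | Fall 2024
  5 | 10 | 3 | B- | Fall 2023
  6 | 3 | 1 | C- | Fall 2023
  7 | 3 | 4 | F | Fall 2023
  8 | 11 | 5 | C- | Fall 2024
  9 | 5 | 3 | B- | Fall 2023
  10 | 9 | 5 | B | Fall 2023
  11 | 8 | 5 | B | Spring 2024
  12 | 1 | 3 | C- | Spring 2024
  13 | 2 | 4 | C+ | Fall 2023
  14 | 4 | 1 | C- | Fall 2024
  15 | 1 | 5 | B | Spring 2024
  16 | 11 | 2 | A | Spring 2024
SELECT AVG(credits) FROM courses WHERE department = 'Humanities'

Execution result:
3.50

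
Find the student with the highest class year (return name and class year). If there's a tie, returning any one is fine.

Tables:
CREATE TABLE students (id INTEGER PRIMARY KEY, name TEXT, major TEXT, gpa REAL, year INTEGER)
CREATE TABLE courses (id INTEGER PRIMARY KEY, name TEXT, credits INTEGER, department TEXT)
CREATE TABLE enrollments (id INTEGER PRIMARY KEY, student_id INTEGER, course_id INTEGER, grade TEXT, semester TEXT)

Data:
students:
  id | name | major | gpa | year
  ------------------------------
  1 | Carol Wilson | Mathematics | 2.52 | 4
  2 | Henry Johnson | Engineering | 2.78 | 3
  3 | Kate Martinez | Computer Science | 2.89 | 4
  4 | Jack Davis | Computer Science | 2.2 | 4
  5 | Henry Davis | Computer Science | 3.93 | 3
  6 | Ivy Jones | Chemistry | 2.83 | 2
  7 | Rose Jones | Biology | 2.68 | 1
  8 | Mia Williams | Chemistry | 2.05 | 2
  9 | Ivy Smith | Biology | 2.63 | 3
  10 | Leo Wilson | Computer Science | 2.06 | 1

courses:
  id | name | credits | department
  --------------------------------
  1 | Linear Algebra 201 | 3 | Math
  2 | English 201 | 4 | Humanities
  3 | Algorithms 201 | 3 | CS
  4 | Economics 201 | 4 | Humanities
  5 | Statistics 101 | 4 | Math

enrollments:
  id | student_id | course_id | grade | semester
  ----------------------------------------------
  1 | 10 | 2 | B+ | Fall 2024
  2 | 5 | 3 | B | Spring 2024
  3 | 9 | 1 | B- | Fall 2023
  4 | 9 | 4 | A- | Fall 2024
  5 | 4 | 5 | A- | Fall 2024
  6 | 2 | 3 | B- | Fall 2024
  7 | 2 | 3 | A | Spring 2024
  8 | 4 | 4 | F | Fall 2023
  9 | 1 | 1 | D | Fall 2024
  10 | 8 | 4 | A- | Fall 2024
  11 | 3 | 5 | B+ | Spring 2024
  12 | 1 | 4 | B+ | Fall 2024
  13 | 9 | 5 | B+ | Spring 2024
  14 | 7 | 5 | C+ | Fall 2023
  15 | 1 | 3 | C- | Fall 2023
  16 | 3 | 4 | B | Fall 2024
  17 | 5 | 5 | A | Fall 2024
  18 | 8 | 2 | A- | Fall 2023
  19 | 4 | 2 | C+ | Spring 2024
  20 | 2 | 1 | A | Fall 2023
SELECT name, year FROM students ORDER BY year DESC LIMIT 1

Execution result:
name | year
Carol Wilson | 4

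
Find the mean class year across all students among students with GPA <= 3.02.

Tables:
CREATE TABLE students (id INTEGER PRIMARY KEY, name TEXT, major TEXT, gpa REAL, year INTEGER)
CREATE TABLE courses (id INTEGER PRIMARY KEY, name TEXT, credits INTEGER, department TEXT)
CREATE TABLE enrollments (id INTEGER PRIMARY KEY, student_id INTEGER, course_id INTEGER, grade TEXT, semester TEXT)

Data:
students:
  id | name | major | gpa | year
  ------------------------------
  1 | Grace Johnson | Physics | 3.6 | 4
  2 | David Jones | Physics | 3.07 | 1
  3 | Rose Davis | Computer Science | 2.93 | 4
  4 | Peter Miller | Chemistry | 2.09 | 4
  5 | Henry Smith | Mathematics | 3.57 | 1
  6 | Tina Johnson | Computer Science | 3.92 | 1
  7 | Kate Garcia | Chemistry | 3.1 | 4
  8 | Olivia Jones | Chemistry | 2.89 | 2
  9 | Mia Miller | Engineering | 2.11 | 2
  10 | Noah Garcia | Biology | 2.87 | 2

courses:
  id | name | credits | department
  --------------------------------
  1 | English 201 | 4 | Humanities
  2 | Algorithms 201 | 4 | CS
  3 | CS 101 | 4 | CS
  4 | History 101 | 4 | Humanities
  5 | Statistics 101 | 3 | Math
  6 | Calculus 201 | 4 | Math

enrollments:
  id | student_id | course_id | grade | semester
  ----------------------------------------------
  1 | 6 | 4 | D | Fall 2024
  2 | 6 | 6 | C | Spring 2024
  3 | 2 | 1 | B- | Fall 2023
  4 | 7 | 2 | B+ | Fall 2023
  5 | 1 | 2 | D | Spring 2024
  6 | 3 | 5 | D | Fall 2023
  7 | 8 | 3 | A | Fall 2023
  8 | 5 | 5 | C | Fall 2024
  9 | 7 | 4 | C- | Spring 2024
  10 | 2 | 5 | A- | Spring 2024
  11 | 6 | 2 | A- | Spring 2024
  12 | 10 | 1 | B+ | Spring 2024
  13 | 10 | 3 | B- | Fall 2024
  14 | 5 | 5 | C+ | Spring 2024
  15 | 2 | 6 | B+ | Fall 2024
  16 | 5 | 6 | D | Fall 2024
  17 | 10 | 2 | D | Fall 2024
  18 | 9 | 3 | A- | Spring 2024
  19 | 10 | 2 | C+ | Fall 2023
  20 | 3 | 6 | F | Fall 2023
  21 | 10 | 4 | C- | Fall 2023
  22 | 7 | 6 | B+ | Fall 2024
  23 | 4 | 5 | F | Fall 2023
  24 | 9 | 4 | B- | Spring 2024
SELECT AVG(year) FROM students WHERE gpa <= 3.02

Execution result:
2.80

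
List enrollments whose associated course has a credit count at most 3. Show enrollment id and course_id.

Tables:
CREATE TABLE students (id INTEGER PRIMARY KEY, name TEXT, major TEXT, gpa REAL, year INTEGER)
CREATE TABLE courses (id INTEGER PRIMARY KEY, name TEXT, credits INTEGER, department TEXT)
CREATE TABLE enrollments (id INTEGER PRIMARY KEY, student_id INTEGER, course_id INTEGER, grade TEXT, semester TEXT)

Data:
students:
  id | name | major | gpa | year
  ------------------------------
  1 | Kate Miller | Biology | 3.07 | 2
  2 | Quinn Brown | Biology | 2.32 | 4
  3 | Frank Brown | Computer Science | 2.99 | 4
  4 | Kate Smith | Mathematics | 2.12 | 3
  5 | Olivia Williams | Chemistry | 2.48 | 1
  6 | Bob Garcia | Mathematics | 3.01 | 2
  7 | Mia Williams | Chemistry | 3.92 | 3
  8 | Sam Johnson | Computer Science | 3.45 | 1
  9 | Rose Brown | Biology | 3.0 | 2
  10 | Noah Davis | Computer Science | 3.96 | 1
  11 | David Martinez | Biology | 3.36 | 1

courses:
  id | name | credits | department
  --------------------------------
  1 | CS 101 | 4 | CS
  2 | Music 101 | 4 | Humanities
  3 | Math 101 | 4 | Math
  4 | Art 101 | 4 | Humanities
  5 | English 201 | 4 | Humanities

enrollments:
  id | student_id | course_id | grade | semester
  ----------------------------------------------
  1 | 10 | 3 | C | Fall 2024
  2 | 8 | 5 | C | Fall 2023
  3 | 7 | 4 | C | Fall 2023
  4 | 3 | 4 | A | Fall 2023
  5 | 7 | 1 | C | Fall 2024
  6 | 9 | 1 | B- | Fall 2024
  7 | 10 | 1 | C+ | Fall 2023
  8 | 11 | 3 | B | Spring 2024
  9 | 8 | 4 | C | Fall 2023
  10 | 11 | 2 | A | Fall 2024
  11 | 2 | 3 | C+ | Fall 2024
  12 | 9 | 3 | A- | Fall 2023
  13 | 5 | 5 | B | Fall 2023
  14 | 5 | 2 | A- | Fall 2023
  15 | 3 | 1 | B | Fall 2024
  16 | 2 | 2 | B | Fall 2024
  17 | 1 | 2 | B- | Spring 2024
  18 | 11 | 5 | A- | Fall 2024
SELECT id, course_id FROM enrollments WHERE course_id IN (SELECT id FROM courses WHERE credits <= 3)

Execution result:
(no rows)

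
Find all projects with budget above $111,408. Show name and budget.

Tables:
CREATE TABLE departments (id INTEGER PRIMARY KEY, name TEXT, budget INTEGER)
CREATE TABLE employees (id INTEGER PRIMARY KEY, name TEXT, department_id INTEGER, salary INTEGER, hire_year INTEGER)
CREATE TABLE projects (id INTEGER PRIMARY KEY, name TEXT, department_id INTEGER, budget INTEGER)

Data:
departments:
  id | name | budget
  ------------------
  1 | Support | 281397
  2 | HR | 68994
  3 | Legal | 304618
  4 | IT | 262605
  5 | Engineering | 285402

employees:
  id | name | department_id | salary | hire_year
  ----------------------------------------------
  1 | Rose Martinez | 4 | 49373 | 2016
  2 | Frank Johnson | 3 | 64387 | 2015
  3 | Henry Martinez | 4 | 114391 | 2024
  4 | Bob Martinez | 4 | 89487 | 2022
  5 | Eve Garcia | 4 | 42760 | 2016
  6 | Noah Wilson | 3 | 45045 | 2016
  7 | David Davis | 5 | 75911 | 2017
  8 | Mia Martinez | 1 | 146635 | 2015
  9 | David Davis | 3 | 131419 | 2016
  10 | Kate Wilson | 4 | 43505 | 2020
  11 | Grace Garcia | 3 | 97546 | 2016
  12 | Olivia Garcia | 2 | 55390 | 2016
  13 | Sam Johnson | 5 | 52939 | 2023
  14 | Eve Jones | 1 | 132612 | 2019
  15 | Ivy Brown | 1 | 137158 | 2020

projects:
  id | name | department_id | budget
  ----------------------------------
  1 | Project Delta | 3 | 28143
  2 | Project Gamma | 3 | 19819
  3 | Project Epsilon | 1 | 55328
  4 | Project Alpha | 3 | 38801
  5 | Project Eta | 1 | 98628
SELECT name, budget FROM projects WHERE budget > 111408

Execution result:
(no rows)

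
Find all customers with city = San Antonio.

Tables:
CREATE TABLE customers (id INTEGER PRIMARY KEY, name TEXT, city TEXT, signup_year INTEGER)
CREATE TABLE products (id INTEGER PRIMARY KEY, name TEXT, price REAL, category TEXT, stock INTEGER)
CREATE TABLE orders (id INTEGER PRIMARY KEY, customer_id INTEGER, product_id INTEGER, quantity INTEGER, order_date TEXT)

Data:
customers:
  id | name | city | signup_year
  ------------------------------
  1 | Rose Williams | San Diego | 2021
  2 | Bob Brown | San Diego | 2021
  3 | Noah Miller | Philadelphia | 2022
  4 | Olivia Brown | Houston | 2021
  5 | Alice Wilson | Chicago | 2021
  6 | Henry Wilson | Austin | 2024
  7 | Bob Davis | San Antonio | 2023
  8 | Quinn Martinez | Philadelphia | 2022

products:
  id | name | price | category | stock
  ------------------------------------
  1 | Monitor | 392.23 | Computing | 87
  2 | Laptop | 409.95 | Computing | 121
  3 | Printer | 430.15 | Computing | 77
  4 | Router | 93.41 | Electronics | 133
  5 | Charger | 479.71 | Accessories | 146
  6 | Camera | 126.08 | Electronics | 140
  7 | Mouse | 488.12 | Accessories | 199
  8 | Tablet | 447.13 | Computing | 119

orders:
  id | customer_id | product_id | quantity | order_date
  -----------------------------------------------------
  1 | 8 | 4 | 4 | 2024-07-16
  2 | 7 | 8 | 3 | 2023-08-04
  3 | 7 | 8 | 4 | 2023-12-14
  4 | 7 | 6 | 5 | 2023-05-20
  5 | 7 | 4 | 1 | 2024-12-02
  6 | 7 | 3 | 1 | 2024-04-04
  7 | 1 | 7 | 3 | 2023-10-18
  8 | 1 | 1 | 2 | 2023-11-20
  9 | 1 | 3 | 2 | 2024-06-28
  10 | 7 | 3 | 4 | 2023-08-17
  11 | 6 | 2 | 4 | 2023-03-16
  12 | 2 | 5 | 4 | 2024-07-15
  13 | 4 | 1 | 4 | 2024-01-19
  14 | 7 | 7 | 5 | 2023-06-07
SELECT name, city FROM customers WHERE city = 'San Antonio'

Execution result:
name | city
Bob Davis | San Antonio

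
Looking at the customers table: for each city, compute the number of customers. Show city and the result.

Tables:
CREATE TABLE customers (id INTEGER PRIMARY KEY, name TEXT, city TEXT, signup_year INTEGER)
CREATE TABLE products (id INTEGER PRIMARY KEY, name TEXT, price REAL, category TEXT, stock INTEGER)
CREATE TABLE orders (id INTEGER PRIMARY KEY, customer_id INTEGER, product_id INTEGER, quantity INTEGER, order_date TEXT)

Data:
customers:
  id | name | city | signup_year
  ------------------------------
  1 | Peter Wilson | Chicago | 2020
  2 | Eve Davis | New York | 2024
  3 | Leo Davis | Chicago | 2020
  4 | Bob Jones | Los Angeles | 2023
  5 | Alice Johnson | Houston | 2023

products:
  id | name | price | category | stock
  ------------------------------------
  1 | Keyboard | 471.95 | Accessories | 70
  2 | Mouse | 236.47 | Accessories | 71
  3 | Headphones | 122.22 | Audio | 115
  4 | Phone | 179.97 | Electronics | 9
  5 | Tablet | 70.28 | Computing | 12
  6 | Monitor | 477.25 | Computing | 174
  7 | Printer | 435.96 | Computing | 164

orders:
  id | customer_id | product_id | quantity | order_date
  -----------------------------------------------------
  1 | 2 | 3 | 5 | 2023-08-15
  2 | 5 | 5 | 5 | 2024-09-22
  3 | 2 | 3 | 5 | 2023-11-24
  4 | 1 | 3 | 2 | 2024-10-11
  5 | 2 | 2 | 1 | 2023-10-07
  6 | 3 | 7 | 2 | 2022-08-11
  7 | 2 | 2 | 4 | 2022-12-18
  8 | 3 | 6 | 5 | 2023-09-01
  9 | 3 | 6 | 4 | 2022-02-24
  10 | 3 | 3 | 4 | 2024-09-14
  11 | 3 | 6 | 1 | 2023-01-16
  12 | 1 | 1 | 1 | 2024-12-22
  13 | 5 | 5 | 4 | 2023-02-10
SELECT city, COUNT(*) AS n FROM customers GROUP BY city

Execution result:
city | n
Chicago | 2
Houston | 1
Los Angeles | 1
New York | 1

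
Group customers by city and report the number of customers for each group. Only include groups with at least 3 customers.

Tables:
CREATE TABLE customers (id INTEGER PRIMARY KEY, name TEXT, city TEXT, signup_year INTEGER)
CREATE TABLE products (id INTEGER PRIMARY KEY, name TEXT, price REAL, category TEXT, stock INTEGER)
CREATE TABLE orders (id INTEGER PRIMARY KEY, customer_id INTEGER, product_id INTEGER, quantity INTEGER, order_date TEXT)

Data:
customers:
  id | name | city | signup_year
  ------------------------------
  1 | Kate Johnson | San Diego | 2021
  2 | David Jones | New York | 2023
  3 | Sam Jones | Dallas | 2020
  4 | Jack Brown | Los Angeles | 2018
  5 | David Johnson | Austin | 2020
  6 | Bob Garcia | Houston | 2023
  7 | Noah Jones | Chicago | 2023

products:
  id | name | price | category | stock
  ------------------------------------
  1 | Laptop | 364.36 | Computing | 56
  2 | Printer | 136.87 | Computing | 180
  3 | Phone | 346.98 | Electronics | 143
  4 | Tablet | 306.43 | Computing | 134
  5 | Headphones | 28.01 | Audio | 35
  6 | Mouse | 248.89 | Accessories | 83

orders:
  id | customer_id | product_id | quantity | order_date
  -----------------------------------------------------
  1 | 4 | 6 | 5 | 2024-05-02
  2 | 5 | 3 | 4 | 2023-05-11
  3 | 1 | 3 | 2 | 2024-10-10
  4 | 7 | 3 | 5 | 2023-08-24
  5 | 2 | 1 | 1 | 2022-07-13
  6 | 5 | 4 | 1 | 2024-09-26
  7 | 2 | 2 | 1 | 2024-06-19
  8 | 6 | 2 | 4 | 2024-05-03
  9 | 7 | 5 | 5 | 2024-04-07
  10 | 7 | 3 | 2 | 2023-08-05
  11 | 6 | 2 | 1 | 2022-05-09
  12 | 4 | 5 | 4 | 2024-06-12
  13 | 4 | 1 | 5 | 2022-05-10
SELECT city, COUNT(*) AS n FROM customers GROUP BY city HAVING COUNT(*) >= 3

Execution result:
(no rows)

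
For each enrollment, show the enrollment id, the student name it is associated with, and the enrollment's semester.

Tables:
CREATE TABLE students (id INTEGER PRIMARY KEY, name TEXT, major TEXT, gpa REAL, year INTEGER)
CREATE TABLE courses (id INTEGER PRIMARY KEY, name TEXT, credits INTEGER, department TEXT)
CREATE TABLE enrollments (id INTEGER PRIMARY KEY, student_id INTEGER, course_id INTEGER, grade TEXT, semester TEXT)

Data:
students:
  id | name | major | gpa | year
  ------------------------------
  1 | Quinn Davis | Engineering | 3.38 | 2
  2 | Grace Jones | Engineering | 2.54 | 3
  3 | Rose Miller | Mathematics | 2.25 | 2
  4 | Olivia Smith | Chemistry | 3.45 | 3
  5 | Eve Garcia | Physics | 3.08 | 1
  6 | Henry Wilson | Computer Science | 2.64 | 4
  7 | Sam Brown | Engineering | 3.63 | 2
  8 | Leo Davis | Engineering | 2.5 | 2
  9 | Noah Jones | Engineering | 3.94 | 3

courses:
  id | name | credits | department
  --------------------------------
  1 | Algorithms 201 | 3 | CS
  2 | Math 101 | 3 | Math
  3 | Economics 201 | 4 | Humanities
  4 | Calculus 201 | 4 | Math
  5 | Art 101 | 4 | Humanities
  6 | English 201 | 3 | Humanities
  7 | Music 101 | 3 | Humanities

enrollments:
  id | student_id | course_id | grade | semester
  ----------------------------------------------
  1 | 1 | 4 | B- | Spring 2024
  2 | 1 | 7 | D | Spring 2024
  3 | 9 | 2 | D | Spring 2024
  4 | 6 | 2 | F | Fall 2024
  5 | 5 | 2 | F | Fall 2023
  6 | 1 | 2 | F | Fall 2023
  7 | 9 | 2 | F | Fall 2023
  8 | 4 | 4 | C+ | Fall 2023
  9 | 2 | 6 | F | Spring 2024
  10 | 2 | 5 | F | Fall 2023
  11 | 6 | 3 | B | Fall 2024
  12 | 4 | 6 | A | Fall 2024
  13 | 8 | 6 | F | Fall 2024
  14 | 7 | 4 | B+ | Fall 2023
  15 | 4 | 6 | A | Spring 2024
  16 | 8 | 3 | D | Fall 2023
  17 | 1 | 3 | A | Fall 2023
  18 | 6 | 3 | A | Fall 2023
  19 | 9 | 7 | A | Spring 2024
SELECT c.id, p.name AS student, c.semester FROM enrollments c JOIN students p ON c.student_id = p.id

Execution result:
id | student | semester
1 | Quinn Davis | Spring 2024
2 | Quinn Davis | Spring 2024
3 | Noah Jones | Spring 2024
4 | Henry Wilson | Fall 2024
5 | Eve Garcia | Fall 2023
6 | Quinn Davis | Fall 2023
7 | Noah Jones | Fall 2023
8 | Olivia Smith | Fall 2023
9 | Grace Jones | Spring 2024
10 | Grace Jones | Fall 2023
11 | Henry Wilson | Fall 2024
12 | Olivia Smith | Fall 2024
13 | Leo Davis | Fall 2024
14 | Sam Brown | Fall 2023
15 | Olivia Smith | Spring 2024
16 | Leo Davis | Fall 2023
17 | Quinn Davis | Fall 2023
18 | Henry Wilson | Fall 2023
19 | Noah Jones | Spring 2024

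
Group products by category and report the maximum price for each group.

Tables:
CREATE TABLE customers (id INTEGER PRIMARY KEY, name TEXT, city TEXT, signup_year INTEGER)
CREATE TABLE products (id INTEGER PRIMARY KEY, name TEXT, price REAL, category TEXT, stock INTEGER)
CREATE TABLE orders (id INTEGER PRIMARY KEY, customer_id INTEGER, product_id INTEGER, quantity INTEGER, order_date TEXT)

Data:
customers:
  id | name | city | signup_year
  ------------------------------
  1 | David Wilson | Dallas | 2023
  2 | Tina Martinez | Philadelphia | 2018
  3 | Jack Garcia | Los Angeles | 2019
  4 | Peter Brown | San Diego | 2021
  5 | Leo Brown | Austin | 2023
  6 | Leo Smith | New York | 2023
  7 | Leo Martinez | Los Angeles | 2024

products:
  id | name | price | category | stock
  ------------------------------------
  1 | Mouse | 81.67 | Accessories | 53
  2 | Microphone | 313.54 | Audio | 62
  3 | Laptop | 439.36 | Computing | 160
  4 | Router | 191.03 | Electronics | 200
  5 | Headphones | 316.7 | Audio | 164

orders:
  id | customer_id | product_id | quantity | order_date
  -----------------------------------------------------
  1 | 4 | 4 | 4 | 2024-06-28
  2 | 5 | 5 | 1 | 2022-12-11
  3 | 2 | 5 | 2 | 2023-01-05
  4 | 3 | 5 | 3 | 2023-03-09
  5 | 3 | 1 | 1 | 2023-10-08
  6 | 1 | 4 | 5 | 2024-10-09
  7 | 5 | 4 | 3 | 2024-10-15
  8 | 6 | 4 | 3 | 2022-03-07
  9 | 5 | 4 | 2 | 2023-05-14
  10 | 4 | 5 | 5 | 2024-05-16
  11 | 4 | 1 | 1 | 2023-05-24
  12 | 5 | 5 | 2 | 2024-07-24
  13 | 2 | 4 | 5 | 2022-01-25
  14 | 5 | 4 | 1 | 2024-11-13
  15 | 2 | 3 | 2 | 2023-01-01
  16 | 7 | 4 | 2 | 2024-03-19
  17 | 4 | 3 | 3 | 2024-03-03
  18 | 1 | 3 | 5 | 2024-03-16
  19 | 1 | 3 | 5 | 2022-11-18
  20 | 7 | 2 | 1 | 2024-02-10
SELECT category, MAX(price) AS max_price FROM products GROUP BY category

Execution result:
category | max_price
Accessories | 81.67
Audio | 316.70
Computing | 439.36
Electronics | 191.03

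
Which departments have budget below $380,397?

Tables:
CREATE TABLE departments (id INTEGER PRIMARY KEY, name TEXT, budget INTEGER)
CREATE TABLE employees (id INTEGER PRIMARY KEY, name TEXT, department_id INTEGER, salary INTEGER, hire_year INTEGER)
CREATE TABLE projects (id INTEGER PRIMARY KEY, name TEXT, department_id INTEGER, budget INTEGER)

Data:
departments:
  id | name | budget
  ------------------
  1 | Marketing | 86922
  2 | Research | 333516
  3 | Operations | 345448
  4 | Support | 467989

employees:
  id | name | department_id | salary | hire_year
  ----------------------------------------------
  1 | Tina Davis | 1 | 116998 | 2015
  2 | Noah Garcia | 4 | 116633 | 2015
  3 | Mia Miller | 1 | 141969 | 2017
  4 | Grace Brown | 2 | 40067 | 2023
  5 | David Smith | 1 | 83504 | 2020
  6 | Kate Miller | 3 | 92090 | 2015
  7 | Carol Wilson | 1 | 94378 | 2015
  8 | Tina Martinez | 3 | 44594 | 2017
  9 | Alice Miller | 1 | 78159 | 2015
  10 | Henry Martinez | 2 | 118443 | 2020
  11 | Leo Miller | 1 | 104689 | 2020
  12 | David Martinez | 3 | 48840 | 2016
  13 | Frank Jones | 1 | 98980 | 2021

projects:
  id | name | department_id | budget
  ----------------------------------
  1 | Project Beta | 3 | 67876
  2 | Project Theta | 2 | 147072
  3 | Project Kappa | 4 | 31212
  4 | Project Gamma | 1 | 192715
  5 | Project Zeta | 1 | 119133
SELECT name, budget FROM departments WHERE budget < 380397

Execution result:
name | budget
Marketing | 86922
Research | 333516
Operations | 345448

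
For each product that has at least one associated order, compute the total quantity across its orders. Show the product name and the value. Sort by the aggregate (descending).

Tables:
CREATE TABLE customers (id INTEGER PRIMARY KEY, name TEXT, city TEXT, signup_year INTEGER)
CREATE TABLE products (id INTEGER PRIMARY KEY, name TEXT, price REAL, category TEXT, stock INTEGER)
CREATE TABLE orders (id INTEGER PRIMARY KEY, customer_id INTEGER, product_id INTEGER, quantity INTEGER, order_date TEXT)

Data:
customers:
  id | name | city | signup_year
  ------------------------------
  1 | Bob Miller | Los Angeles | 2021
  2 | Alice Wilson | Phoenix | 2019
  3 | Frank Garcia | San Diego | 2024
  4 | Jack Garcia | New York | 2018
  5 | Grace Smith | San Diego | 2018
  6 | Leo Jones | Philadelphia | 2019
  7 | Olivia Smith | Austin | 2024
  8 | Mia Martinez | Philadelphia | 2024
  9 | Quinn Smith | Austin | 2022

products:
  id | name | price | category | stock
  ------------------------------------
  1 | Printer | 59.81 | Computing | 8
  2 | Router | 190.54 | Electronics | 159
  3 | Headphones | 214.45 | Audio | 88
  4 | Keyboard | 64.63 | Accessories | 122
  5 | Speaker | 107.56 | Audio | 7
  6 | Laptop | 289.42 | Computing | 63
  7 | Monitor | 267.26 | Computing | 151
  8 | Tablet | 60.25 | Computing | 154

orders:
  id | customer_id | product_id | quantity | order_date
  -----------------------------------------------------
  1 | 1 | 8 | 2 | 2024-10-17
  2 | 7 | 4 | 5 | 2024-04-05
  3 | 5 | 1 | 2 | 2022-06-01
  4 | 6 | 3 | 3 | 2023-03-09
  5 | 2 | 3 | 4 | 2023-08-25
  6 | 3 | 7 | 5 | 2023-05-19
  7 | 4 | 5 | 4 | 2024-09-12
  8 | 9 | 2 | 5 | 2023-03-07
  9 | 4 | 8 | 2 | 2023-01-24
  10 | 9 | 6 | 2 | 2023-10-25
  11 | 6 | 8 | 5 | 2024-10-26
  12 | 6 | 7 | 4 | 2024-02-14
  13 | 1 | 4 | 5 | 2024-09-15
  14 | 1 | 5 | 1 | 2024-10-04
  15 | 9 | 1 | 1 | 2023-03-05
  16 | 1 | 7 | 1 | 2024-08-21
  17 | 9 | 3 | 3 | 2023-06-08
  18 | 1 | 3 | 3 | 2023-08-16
SELECT p.name, SUM(c.quantity) AS sum_quantity FROM orders c JOIN products p ON c.product_id = p.id GROUP BY p.id, p.name ORDER BY sum_quantity DESC

Execution result:
name | sum_quantity
Headphones | 13
Keyboard | 10
Monitor | 10
Tablet | 9
Router | 5
Speaker | 5
Printer | 3
Laptop | 2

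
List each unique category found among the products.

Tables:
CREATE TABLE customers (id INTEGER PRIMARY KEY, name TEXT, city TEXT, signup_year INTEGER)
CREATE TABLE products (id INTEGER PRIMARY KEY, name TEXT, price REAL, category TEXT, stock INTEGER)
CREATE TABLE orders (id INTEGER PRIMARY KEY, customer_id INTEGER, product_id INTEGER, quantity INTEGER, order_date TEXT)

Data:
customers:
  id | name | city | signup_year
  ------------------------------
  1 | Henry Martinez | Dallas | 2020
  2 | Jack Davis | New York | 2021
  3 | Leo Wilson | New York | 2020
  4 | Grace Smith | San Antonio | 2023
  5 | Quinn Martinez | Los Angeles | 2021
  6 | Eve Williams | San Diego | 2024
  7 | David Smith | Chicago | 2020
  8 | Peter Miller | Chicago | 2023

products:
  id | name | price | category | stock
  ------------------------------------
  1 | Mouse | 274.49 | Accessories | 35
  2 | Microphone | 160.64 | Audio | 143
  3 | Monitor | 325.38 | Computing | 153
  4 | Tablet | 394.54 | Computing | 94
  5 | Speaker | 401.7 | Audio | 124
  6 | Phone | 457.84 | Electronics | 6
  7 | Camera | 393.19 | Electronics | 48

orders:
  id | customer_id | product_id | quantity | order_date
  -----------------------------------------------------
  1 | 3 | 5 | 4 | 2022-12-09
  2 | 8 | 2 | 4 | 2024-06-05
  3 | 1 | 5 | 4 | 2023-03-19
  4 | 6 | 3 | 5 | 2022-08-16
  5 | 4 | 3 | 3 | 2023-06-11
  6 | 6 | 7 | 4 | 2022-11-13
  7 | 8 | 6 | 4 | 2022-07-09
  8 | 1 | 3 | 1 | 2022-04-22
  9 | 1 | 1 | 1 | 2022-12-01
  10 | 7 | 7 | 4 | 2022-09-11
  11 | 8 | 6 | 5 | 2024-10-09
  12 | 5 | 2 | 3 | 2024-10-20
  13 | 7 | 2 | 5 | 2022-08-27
SELECT DISTINCT category FROM products

Execution result:
category
Accessories
Audio
Computing
Electronics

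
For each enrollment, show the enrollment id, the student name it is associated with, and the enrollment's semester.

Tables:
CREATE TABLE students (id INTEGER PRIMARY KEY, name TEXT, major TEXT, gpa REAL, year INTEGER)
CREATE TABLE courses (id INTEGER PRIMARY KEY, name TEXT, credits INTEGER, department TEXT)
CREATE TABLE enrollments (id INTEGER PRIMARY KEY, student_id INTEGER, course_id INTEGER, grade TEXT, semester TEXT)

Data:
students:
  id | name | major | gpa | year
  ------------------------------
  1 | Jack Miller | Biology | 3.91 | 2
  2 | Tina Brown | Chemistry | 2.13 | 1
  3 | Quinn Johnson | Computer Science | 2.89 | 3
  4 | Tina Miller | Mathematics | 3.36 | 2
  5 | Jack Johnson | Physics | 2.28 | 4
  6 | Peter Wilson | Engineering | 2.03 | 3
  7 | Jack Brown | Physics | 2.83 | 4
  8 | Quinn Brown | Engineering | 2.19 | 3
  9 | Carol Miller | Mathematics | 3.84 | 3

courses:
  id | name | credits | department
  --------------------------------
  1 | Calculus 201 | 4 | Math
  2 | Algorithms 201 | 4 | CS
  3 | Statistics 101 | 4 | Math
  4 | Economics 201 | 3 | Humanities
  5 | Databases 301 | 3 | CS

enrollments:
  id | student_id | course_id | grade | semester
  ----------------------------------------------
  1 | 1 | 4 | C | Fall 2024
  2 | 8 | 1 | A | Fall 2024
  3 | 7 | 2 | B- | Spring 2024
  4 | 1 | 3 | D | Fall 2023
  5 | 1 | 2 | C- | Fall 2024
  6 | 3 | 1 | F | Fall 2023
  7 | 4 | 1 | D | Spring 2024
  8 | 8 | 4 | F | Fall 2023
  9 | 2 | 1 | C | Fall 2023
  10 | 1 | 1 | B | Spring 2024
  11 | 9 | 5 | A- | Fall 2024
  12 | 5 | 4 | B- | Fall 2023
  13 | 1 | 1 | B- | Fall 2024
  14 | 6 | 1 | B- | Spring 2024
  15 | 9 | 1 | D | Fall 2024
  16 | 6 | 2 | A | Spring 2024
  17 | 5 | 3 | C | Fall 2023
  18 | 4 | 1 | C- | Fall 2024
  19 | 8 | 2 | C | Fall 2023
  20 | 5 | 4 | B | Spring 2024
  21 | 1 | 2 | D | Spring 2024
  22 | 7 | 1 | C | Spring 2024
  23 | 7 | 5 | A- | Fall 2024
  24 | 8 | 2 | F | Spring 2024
SELECT c.id, p.name AS student, c.semester FROM enrollments c JOIN students p ON c.student_id = p.id

Execution result:
id | student | semester
1 | Jack Miller | Fall 2024
2 | Quinn Brown | Fall 2024
3 | Jack Brown | Spring 2024
4 | Jack Miller | Fall 2023
5 | Jack Miller | Fall 2024
6 | Quinn Johnson | Fall 2023
7 | Tina Miller | Spring 2024
8 | Quinn Brown | Fall 2023
9 | Tina Brown | Fall 2023
10 | Jack Miller | Spring 2024
11 | Carol Miller | Fall 2024
12 | Jack Johnson | Fall 2023
13 | Jack Miller | Fall 2024
14 | Peter Wilson | Spring 2024
15 | Carol Miller | Fall 2024
16 | Peter Wilson | Spring 2024
17 | Jack Johnson | Fall 2023
18 | Tina Miller | Fall 2024
19 | Quinn Brown | Fall 2023
20 | Jack Johnson | Spring 2024
21 | Jack Miller | Spring 2024
22 | Jack Brown | Spring 2024
23 | Jack Brown | Fall 2024
24 | Quinn Brown | Spring 2024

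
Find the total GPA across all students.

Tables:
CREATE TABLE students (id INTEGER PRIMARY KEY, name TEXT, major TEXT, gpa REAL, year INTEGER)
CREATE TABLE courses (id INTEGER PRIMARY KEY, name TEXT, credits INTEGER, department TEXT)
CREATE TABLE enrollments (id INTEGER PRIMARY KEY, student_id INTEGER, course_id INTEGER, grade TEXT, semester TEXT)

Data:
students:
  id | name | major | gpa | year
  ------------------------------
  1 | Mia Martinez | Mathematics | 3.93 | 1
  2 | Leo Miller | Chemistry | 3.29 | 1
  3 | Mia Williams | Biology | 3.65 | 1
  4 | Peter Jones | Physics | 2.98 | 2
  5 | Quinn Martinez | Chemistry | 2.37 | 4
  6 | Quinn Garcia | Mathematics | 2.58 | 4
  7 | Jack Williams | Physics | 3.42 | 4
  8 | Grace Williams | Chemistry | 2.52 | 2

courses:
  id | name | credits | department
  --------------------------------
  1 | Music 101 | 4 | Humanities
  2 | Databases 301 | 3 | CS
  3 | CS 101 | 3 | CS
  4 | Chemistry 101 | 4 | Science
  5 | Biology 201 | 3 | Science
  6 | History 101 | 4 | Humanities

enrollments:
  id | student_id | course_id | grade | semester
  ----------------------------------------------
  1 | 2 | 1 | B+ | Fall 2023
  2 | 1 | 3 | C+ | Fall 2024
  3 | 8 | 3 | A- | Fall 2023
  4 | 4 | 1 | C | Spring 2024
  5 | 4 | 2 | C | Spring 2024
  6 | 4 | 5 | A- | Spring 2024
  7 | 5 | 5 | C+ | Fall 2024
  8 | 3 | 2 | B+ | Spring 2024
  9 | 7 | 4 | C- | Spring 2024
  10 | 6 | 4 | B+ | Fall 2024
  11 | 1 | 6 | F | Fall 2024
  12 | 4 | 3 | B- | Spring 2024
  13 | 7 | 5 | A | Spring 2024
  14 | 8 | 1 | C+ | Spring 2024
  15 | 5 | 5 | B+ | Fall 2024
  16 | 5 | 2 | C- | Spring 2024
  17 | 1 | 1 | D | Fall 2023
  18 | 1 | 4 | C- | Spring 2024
SELECT SUM(gpa) FROM students

Execution result:
24.74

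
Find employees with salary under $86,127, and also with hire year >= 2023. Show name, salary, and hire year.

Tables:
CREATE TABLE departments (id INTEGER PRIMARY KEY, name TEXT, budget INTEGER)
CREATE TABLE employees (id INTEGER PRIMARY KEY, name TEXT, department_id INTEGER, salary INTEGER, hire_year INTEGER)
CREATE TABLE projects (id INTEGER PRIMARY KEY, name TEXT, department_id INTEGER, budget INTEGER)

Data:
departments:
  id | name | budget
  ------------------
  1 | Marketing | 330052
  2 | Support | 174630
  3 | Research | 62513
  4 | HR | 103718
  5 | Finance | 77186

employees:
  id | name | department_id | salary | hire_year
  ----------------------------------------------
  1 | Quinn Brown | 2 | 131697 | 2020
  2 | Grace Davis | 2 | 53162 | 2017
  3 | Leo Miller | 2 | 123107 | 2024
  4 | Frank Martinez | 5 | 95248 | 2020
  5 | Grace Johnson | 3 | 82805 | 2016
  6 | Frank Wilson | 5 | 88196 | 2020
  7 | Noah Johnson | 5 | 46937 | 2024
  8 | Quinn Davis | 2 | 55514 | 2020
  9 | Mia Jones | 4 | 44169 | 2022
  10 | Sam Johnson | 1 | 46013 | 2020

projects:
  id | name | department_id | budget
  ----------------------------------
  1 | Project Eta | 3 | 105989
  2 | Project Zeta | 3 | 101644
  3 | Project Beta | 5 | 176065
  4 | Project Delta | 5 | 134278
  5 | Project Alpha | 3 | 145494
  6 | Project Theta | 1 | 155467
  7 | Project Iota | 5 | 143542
SELECT name, salary, hire_year FROM employees WHERE salary < 86127 AND hire_year >= 2023

Execution result:
name | salary | hire_year
Noah Johnson | 46937 | 2024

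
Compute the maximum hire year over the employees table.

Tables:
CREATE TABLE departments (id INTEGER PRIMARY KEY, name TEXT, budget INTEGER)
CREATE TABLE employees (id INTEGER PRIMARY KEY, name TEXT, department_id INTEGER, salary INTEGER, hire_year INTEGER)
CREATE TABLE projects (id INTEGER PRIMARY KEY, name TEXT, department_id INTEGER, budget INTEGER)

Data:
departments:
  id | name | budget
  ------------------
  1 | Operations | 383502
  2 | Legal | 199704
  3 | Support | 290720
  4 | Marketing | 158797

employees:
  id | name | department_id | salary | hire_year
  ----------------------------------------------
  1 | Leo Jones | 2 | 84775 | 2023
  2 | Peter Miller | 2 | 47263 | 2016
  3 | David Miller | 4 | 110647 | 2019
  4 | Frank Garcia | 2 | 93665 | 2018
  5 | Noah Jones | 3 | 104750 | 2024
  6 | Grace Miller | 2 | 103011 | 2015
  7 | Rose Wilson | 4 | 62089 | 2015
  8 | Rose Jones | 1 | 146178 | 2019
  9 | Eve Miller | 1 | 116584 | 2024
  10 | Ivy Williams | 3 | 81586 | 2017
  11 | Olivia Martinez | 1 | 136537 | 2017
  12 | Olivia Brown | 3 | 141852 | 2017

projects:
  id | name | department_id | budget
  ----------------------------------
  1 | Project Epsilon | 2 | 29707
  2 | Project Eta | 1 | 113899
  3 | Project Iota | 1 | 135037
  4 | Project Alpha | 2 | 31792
SELECT MAX(hire_year) FROM employees

Execution result:
2024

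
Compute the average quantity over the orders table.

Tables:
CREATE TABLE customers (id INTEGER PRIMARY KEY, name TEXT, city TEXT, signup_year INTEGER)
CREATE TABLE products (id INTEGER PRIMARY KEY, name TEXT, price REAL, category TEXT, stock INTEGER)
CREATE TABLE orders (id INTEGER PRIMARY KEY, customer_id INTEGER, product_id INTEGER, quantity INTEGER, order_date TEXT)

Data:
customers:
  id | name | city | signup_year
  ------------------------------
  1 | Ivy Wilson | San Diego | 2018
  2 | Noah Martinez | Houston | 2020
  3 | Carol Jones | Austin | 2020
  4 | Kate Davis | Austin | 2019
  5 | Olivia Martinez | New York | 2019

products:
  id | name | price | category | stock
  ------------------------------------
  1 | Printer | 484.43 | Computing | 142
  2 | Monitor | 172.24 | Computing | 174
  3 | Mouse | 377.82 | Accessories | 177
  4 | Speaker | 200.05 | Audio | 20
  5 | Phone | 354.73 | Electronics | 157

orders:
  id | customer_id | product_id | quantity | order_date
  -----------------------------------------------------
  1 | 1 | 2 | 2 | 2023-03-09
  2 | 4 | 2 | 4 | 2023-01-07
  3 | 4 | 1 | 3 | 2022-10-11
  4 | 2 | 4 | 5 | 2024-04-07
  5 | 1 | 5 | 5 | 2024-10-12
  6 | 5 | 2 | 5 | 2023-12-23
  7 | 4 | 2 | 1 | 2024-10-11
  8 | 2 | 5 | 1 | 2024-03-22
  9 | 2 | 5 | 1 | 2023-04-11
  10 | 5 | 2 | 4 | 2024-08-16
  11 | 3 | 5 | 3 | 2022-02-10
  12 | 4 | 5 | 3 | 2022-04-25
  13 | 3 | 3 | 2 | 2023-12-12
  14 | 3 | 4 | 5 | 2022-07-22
SELECT AVG(quantity) FROM orders

Execution result:
3.14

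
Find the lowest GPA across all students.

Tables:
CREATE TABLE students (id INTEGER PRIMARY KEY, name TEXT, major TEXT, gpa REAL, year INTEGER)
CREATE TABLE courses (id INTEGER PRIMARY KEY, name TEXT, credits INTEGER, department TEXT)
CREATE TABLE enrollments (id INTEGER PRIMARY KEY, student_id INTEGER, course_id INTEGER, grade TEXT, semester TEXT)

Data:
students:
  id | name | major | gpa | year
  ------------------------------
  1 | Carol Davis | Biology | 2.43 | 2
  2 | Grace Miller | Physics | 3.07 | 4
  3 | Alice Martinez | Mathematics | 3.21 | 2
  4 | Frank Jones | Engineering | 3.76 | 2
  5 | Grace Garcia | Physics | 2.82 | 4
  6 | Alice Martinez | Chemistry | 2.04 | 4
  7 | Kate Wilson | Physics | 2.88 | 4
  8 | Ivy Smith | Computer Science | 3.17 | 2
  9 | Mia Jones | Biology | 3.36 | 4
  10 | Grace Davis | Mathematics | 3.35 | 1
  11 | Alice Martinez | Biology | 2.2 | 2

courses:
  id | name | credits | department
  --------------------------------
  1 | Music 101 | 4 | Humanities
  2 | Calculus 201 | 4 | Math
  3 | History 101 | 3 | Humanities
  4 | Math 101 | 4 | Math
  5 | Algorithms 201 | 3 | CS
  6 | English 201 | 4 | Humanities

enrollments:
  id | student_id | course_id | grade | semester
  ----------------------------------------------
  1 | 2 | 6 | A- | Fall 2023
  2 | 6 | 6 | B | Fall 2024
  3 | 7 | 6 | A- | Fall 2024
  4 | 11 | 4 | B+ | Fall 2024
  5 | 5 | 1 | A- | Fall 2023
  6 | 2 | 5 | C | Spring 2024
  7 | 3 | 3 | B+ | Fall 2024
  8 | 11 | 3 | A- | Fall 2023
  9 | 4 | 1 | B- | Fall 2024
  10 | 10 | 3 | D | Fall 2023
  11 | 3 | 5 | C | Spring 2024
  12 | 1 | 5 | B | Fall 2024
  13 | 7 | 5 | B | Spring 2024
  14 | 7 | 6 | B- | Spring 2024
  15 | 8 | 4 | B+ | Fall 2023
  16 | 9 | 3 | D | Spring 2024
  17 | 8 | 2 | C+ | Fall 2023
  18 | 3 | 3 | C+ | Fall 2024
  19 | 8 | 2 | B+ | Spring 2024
SELECT MIN(gpa) FROM students

Execution result:
2.04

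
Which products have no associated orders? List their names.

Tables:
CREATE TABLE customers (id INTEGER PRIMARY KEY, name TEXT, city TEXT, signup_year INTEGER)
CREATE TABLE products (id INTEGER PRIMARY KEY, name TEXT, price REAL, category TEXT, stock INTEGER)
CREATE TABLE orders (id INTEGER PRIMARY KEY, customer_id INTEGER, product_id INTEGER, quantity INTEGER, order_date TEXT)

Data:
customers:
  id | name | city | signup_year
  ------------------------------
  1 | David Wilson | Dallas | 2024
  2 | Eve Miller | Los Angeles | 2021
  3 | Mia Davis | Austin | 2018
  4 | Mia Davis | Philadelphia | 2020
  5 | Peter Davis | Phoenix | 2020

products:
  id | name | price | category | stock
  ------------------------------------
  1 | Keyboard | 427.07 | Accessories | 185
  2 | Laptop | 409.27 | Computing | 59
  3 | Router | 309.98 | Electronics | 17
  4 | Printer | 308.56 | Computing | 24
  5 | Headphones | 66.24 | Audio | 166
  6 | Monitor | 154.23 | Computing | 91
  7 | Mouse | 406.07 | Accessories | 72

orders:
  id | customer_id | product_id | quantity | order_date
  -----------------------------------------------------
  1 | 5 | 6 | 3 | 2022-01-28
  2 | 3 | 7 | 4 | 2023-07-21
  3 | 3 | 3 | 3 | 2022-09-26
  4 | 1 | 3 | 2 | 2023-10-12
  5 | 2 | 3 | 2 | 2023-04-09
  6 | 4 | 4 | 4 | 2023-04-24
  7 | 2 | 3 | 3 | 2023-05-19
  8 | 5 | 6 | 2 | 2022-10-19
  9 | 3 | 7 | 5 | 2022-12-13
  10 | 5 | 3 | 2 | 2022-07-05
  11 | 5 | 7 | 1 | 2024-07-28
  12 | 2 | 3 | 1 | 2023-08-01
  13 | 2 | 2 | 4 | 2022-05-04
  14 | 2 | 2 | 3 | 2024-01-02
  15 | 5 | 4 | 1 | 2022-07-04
SELECT p.name FROM products p LEFT JOIN orders c ON c.product_id = p.id WHERE c.id IS NULL

Execution result:
name
Keyboard
Headphones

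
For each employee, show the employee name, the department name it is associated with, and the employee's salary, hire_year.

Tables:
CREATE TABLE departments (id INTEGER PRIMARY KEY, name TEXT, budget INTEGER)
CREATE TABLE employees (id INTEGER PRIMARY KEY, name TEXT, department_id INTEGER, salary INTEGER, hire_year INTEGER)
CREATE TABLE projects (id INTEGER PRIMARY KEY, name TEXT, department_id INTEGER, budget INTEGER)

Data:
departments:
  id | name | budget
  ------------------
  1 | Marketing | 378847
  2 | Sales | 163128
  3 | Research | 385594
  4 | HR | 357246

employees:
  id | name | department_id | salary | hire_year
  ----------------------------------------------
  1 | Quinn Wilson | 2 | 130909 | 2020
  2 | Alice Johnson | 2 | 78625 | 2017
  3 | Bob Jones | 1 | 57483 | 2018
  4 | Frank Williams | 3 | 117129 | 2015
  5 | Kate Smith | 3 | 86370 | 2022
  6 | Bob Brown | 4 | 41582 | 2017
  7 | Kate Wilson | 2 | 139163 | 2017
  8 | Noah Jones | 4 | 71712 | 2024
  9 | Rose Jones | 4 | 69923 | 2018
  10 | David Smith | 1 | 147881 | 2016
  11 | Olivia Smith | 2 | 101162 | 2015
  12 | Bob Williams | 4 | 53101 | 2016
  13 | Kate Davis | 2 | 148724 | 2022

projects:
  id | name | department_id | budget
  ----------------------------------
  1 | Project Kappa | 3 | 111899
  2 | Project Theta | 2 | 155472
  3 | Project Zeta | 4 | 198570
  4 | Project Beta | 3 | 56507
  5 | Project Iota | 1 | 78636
SELECT c.name, p.name AS department, c.salary, c.hire_year FROM employees c JOIN departments p ON c.department_id = p.id

Execution result:
name | department | salary | hire_year
Quinn Wilson | Sales | 130909 | 2020
Alice Johnson | Sales | 78625 | 2017
Bob Jones | Marketing | 57483 | 2018
Frank Williams | Research | 117129 | 2015
Kate Smith | Research | 86370 | 2022
Bob Brown | HR | 41582 | 2017
Kate Wilson | Sales | 139163 | 2017
Noah Jones | HR | 71712 | 2024
Rose Jones | HR | 69923 | 2018
David Smith | Marketing | 147881 | 2016
Olivia Smith | Sales | 101162 | 2015
Bob Williams | HR | 53101 | 2016
Kate Davis | Sales | 148724 | 2022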